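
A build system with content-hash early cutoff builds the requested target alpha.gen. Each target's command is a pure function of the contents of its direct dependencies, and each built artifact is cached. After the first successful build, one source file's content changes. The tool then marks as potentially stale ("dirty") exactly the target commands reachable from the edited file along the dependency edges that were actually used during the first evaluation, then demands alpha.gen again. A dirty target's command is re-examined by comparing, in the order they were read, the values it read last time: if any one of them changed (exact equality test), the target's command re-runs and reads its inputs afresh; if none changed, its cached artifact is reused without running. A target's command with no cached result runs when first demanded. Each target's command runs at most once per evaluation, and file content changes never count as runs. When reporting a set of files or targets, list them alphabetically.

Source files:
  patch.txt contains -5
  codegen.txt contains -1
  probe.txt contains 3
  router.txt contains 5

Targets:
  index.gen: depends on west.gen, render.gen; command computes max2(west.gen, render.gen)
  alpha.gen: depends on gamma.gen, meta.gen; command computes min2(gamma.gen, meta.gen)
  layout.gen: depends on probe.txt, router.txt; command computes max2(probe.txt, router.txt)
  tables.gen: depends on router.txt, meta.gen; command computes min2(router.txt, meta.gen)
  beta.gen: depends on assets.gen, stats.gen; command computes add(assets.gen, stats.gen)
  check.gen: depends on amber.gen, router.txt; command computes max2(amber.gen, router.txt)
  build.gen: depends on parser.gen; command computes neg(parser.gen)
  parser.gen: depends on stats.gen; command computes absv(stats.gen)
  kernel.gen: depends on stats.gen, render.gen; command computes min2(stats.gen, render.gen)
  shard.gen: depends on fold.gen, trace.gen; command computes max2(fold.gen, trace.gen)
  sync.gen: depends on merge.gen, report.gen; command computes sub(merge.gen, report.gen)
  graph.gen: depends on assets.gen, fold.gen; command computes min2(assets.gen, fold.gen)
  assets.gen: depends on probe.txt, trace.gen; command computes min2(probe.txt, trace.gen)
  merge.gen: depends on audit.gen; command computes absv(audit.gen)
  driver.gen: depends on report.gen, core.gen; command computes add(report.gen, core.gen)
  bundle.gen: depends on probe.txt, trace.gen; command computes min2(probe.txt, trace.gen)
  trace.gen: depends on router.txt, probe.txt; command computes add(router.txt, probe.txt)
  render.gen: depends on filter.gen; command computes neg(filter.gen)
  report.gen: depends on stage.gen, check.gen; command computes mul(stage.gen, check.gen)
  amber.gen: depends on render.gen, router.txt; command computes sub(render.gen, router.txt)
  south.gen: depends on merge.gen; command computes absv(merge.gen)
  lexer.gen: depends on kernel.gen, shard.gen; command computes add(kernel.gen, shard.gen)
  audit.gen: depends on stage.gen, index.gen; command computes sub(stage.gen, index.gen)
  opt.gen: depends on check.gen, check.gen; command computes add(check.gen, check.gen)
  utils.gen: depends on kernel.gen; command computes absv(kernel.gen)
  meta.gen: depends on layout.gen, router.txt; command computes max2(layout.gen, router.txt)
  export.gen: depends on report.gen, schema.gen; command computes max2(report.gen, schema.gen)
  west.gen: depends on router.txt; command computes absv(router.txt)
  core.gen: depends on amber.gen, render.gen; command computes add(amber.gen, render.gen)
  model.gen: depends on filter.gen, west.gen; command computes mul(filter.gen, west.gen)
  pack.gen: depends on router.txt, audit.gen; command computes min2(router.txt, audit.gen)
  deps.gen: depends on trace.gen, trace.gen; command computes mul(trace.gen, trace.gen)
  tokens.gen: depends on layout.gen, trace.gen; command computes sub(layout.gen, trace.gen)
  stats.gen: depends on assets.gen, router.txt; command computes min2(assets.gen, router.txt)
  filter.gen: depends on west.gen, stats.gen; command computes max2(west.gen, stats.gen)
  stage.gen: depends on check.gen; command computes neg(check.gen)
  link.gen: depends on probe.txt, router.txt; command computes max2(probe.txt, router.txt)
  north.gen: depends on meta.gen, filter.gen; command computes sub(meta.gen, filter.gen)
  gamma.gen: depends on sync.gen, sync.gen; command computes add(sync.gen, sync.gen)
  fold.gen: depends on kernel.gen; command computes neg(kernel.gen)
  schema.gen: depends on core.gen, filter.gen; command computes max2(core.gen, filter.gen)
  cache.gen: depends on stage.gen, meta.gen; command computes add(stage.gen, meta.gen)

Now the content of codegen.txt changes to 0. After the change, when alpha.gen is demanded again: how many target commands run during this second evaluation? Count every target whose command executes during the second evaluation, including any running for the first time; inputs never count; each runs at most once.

Target commands that run: none — 0 in total.
Key observation: codegen.txt is never demanded by the output, so the edit triggers no recomputation at all.

First evaluation (everything demanded from the output):
  layout.gen = max2(3, 5) = 5
  meta.gen = max2(5, 5) = 5
  trace.gen = add(5, 3) = 8
  assets.gen = min2(3, 8) = 3
  stats.gen = min2(3, 5) = 3
  west.gen = absv(5) = 5
  filter.gen = max2(5, 3) = 5
  render.gen = neg(5) = -5
  amber.gen = sub(-5, 5) = -10
  check.gen = max2(-10, 5) = 5
  index.gen = max2(5, -5) = 5
  stage.gen = neg(5) = -5
  audit.gen = sub(-5, 5) = -10
  merge.gen = absv(-10) = 10
  report.gen = mul(-5, 5) = -25
  sync.gen = sub(10, -25) = 35
  gamma.gen = add(35, 35) = 70
  alpha.gen = min2(70, 5) = 5

Propagation after the edit:
  codegen.txt feeds no computation that the output demands — nothing is marked dirty and nothing runs.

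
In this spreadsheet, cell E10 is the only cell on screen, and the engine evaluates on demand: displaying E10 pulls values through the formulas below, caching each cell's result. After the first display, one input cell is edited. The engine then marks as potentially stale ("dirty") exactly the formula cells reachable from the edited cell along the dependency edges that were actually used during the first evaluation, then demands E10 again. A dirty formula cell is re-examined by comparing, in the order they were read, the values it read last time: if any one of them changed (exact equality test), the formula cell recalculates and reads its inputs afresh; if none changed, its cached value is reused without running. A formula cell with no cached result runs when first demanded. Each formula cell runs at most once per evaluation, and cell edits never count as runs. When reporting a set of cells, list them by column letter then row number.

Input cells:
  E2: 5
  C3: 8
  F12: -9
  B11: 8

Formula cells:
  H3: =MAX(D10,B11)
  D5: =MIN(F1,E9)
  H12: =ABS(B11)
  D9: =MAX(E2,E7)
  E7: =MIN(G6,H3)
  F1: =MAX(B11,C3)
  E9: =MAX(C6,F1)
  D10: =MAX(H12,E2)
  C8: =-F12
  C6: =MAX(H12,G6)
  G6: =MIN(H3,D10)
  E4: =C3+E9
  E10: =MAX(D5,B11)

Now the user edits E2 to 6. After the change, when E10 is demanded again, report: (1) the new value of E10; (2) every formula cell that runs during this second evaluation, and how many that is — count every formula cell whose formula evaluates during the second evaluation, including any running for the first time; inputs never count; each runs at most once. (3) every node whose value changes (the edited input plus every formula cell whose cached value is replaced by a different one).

Initial pass — values computed on the first demand:
  F1 = MAX(8, 8) = 8
  H12 = ABS(8) = 8
  D10 = MAX(8, 5) = 8
  H3 = MAX(8, 8) = 8
  G6 = MIN(8, 8) = 8
  C6 = MAX(8, 8) = 8
  E9 = MAX(8, 8) = 8
  D5 = MIN(8, 8) = 8
  E10 = MAX(8, 8) = 8

Second demand — change propagation:
  D10: re-runs because E2 5->6; new result 8 (unchanged).
  H3: re-examined; everything it read last time is the same (D10 unchanged, B11 unchanged) — cache 8 kept, no run.
  G6: re-examined; everything it read last time is the same (H3 unchanged, D10 unchanged) — cache 8 kept, no run.
  C6: re-examined; everything it read last time is the same (H12 unchanged, G6 unchanged) — cache 8 kept, no run.
  E9: re-examined; everything it read last time is the same (C6 unchanged, F1 unchanged) — cache 8 kept, no run.
  D5: re-examined; everything it read last time is the same (F1 unchanged, E9 unchanged) — cache 8 kept, no run.
  E10: re-examined; everything it read last time is the same (D5 unchanged, B11 unchanged) — cache 8 kept, no run.

The important point: D10 recomputes to an identical value, and the output ends up unchanged.

E10 now evaluates to 8.
Run set: D10 (1 run).
Changed values: E2.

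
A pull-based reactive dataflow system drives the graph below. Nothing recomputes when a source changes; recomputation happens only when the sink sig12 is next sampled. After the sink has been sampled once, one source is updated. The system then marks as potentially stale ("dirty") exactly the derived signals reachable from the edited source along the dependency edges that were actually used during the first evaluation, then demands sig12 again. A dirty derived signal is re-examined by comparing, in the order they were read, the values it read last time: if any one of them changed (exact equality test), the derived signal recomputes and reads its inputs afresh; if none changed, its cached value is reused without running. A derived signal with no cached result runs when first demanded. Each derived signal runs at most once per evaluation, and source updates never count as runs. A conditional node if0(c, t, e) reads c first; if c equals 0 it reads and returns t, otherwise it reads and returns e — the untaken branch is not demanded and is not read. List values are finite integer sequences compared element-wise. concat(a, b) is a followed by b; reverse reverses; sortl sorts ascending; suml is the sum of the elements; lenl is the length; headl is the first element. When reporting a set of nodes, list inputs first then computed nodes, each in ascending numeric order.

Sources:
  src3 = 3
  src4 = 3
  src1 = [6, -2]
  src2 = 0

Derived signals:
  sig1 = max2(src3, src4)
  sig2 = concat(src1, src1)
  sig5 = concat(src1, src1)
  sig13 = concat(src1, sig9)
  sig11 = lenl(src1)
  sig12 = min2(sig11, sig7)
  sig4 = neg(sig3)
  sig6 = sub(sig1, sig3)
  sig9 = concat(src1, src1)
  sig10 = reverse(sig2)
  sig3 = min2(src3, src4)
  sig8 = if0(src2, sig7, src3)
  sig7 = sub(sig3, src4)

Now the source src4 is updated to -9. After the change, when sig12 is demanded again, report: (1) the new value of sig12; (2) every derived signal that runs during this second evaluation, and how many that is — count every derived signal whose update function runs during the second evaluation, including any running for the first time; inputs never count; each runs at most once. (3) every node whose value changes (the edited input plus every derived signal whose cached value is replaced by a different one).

New value of sig12: 0.
Derived signals that run: sig3, sig7 — 2 in total.
Values that change: src4, sig3.
Key observation: the change is absorbed at sig7 — it re-runs but produces the same value, and the output's value is unchanged.

First evaluation (everything demanded from the output):
  sig3 = min2(3, 3) = 3
  sig7 = sub(3, 3) = 0
  sig11 = lenl([6, -2]) = 2
  sig12 = min2(2, 0) = 0

Propagation after the edit:
  sig3: runs — src4 3->-9; result -9.
  sig7: runs — sig3 3->-9; src4 3->-9; result 0 (same value as before).
  sig12: checked — values it read are unchanged (sig11 unchanged, sig7 unchanged); reused cached 0 without running.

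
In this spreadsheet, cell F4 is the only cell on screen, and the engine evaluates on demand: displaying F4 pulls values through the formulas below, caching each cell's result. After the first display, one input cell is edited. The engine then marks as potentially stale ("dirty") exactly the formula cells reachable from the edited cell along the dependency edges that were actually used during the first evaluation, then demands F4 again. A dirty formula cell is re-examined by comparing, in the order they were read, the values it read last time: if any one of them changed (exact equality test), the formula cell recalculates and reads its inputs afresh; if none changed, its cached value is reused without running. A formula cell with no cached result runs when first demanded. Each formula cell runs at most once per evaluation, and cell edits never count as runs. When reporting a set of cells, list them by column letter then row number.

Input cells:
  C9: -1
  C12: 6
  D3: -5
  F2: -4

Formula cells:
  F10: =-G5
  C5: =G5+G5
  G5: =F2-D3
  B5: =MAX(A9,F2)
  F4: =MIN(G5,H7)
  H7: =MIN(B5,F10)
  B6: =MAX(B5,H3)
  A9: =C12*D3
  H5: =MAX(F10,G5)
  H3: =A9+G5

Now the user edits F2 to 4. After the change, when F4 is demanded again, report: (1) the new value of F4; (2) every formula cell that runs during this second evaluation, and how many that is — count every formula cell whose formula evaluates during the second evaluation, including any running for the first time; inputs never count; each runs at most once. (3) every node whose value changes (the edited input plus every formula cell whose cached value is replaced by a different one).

F4 now evaluates to -9.
Run set: B5, F4, F10, G5, H7 (5 run).
Changed values: B5, F2, F4, F10, G5, H7.

Initial pass — values computed on the first demand:
  A9 = 6 * -5 = -30
  B5 = MAX(-30, -4) = -4
  G5 = -4 - -5 = 1
  F10 = -(1) = -1
  H7 = MIN(-4, -1) = -4
  F4 = MIN(1, -4) = -4

Second demand — change propagation:
  B5: re-runs because F2 -4->4; new result 4.
  G5: re-runs because F2 -4->4; new result 9.
  F10: re-runs because G5 1->9; new result -9.
  H7: re-runs because B5 -4->4; F10 -1->-9; new result -9.
  F4: re-runs because G5 1->9; H7 -4->-9; new result -9.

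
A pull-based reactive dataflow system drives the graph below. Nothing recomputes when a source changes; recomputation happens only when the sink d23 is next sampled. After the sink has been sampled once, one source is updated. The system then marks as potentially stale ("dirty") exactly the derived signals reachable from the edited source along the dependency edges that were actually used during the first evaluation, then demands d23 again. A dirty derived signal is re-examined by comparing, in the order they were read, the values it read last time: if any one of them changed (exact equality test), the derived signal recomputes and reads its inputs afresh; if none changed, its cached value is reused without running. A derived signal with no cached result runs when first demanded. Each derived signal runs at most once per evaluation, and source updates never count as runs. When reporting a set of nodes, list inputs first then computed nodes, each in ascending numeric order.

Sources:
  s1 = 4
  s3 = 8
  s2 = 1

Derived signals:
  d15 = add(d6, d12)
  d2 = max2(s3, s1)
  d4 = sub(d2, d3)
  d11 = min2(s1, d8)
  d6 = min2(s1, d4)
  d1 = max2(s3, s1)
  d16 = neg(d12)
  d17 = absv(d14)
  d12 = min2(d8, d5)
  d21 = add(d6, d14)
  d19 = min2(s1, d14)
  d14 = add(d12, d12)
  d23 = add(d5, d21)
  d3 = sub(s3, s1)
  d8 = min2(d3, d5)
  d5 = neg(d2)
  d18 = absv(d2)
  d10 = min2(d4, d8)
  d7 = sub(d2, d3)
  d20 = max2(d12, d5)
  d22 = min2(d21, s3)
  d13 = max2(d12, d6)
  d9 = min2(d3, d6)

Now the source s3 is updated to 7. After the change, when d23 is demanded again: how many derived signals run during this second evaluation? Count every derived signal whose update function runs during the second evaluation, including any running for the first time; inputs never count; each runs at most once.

First evaluation (everything demanded from the output):
  d2 = max2(8, 4) = 8
  d3 = sub(8, 4) = 4
  d4 = sub(8, 4) = 4
  d5 = neg(8) = -8
  d6 = min2(4, 4) = 4
  d8 = min2(4, -8) = -8
  d12 = min2(-8, -8) = -8
  d14 = add(-8, -8) = -16
  d21 = add(4, -16) = -12
  d23 = add(-8, -12) = -20

Propagation after the edit:
  d2: runs — s3 8->7; result 7.
  d3: runs — s3 8->7; result 3.
  d4: runs — d2 8->7; d3 4->3; result 4 (same value as before).
  d5: runs — d2 8->7; result -7.
  d6: checked — values it read are unchanged (s1 unchanged, d4 unchanged); reused cached 4 without running.
  d8: runs — d3 4->3; d5 -8->-7; result -7.
  d12: runs — d8 -8->-7; d5 -8->-7; result -7.
  d14: runs — d12 -8->-7; d12 -8->-7; result -14.
  d21: runs — d14 -16->-14; result -10.
  d23: runs — d5 -8->-7; d21 -12->-10; result -17.

Key observation: the cutoff stops propagation at d6 — its inputs' values are unchanged, so it reuses its cache.

Derived signals that run: d2, d3, d4, d5, d8, d12, d14, d21, d23 — 9 in total.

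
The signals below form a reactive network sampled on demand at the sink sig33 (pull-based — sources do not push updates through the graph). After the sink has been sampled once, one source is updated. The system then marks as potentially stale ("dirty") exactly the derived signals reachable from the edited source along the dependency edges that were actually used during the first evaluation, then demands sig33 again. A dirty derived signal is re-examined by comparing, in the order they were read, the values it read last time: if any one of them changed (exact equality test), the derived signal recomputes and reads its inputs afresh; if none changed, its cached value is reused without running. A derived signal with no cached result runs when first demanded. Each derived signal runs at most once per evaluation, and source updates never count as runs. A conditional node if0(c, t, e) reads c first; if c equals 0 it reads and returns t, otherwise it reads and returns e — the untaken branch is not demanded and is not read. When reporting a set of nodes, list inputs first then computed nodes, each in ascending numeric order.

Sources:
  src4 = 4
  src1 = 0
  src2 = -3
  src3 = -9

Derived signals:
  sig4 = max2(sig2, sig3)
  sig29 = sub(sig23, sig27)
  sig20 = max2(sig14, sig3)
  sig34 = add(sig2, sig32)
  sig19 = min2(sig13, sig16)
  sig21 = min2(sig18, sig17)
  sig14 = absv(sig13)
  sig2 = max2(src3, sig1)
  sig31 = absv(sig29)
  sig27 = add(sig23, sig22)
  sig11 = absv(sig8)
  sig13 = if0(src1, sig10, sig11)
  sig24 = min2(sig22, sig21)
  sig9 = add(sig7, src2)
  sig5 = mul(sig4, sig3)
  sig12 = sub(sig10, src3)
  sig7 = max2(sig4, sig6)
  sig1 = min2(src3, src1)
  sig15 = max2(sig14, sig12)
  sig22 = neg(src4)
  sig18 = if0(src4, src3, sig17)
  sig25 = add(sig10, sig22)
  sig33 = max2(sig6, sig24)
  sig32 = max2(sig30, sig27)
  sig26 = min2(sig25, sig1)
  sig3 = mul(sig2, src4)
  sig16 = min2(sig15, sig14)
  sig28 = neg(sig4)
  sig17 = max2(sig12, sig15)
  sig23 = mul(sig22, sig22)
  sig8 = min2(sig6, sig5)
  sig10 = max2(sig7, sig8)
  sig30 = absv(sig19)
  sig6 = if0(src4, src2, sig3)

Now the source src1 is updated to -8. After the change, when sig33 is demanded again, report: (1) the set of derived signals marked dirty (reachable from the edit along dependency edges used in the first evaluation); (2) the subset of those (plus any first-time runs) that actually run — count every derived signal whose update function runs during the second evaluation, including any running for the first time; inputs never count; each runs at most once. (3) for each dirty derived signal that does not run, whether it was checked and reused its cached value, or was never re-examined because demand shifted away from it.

Dirty set: sig1, sig2, sig3, sig4, sig5, sig6, sig7, sig8, sig10, sig12, sig13, sig14, sig15, sig17, sig18, sig21, sig24, sig33.
Run set: sig1, sig11, sig13, sig14, sig15, sig17, sig18, sig21, sig24 (9 run).
Re-examined without running (cache reused): sig2, sig3, sig4, sig5, sig6, sig7, sig8, sig10, sig12, sig33.
The important point: the flipped condition pulls in fresh nodes; sig11 runs for the first time.

Initial pass — values computed on the first demand:
  sig1 = min2(-9, 0) = -9
  sig2 = max2(-9, -9) = -9
  sig3 = mul(-9, 4) = -36
  sig4 = max2(-9, -36) = -9
  sig5 = mul(-9, -36) = 324
  sig6 = if0(src4=4 -> else branch sig3) = -36
  sig7 = max2(-9, -36) = -9
  sig8 = min2(-36, 324) = -36
  sig10 = max2(-9, -36) = -9
  sig12 = sub(-9, -9) = 0
  sig13 = if0(src1=0 -> then branch sig10) = -9
  sig14 = absv(-9) = 9
  sig15 = max2(9, 0) = 9
  sig17 = max2(0, 9) = 9
  sig18 = if0(src4=4 -> else branch sig17) = 9
  sig21 = min2(9, 9) = 9
  sig22 = neg(4) = -4
  sig24 = min2(-4, 9) = -4
  sig33 = max2(-36, -4) = -4

Second demand — change propagation:
  sig1: re-runs because src1 0->-8; new result -9 (unchanged).
  sig2: re-examined; everything it read last time is the same (src3 unchanged, sig1 unchanged) — cache -9 kept, no run.
  sig3: re-examined; everything it read last time is the same (sig2 unchanged, src4 unchanged) — cache -36 kept, no run.
  sig4: re-examined; everything it read last time is the same (sig2 unchanged, sig3 unchanged) — cache -9 kept, no run.
  sig5: re-examined; everything it read last time is the same (sig4 unchanged, sig3 unchanged) — cache 324 kept, no run.
  sig6: re-examined; everything it read last time is the same (src4 unchanged, sig3 unchanged) — cache -36 kept, no run.
  sig7: re-examined; everything it read last time is the same (sig4 unchanged, sig6 unchanged) — cache -9 kept, no run.
  sig8: re-examined; everything it read last time is the same (sig6 unchanged, sig5 unchanged) — cache -36 kept, no run.
  sig10: re-examined; everything it read last time is the same (sig7 unchanged, sig8 unchanged) — cache -9 kept, no run.
  sig11: newly demanded (no cache) — executes and yields 36.
  sig12: re-examined; everything it read last time is the same (sig10 unchanged, src3 unchanged) — cache 0 kept, no run.
  sig13: re-runs because src1 0->-8; new result 36.
  sig14: re-runs because sig13 -9->36; new result 36.
  sig15: re-runs because sig14 9->36; new result 36.
  sig17: re-runs because sig15 9->36; new result 36.
  sig18: re-runs because sig17 9->36; new result 36.
  sig21: re-runs because sig18 9->36; sig17 9->36; new result 36.
  sig24: re-runs because sig21 9->36; new result -4 (unchanged).
  sig33: re-examined; everything it read last time is the same (sig6 unchanged, sig24 unchanged) — cache -4 kept, no run.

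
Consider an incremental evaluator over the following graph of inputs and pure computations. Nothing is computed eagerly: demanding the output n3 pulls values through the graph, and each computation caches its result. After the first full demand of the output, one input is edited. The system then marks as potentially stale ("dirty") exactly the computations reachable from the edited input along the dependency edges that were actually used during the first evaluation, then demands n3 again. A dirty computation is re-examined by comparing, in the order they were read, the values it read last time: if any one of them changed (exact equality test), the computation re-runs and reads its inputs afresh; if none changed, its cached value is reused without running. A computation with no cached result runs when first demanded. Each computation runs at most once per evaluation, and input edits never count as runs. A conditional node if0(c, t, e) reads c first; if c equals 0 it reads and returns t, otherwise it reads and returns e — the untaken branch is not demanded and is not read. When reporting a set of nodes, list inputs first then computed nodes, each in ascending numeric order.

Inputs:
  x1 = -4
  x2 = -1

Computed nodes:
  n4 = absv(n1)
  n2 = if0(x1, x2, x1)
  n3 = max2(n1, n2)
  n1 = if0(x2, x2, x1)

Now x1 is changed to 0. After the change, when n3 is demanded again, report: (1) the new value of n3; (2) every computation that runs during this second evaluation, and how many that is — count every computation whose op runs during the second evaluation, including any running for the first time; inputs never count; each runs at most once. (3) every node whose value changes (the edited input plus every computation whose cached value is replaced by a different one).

n3 now evaluates to 0.
Run set: n1, n2, n3 (3 run).
Changed values: x1, n1, n2, n3.

Initial pass — values computed on the first demand:
  n1 = if0(x2=-1 -> else branch x1) = -4
  n2 = if0(x1=-4 -> else branch x1) = -4
  n3 = max2(-4, -4) = -4

Second demand — change propagation:
  n1: re-runs because x1 -4->0; new result 0.
  n2: re-runs because x1 -4->0; x1 -4->0; new result -1.
  n3: re-runs because n1 -4->0; n2 -4->-1; new result 0.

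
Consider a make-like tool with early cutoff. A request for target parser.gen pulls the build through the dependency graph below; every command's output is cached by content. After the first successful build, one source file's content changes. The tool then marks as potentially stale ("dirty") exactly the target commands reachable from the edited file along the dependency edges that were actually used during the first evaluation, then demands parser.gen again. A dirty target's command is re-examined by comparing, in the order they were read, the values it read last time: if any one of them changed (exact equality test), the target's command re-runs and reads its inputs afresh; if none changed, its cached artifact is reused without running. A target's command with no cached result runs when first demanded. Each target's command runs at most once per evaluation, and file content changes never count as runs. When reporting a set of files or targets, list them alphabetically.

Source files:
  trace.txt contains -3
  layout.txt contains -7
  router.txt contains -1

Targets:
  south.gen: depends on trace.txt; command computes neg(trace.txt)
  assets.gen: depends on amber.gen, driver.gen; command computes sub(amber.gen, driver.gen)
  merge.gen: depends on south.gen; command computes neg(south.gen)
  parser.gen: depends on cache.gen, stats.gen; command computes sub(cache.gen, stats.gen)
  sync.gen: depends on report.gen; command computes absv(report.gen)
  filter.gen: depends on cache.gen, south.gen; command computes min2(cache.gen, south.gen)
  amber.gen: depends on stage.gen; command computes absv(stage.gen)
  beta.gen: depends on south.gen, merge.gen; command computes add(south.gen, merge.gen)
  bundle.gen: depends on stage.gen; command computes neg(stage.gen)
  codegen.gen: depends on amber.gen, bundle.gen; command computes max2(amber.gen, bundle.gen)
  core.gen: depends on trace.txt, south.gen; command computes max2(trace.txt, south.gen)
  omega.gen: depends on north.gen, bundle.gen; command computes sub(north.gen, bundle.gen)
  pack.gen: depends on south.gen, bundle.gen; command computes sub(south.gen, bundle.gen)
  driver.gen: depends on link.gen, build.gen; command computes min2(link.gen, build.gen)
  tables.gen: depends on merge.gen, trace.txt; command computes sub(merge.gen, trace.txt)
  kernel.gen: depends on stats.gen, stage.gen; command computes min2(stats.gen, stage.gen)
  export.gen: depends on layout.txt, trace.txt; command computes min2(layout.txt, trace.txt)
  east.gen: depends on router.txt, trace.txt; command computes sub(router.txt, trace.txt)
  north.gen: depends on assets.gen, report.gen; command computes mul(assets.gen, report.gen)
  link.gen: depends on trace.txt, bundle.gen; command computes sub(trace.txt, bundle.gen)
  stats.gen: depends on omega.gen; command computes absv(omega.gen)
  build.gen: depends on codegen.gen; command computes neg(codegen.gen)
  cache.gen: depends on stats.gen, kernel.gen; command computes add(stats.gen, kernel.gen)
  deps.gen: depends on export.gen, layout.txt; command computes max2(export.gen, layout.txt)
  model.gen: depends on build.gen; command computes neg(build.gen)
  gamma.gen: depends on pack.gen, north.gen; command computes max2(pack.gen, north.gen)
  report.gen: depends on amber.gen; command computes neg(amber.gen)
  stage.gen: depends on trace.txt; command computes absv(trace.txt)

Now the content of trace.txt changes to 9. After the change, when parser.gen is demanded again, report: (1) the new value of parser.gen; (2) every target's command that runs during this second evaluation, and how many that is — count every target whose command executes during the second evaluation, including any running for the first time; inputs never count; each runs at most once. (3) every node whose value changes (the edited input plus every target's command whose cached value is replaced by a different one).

Demanding parser.gen again yields 9.
15 target commands run: amber.gen, assets.gen, build.gen, bundle.gen, cache.gen, codegen.gen, driver.gen, kernel.gen, link.gen, north.gen, omega.gen, parser.gen, report.gen, stage.gen, stats.gen.
The nodes whose values change: amber.gen, assets.gen, build.gen, bundle.gen, cache.gen, codegen.gen, driver.gen, kernel.gen, link.gen, north.gen, omega.gen, parser.gen, report.gen, stage.gen, stats.gen, trace.txt.

First demand of the output computes:
  stage.gen = absv(-3) = 3
  amber.gen = absv(3) = 3
  bundle.gen = neg(3) = -3
  codegen.gen = max2(3, -3) = 3
  build.gen = neg(3) = -3
  link.gen = sub(-3, -3) = 0
  driver.gen = min2(0, -3) = -3
  assets.gen = sub(3, -3) = 6
  report.gen = neg(3) = -3
  north.gen = mul(6, -3) = -18
  omega.gen = sub(-18, -3) = -15
  stats.gen = absv(-15) = 15
  kernel.gen = min2(15, 3) = 3
  cache.gen = add(15, 3) = 18
  parser.gen = sub(18, 15) = 3

After the edit, cleaning proceeds:
  stage.gen: a read changed (trace.txt -3->9) — executes, giving 9.
  amber.gen: a read changed (stage.gen 3->9) — executes, giving 9.
  bundle.gen: a read changed (stage.gen 3->9) — executes, giving -9.
  codegen.gen: a read changed (amber.gen 3->9; bundle.gen -3->-9) — executes, giving 9.
  build.gen: a read changed (codegen.gen 3->9) — executes, giving -9.
  link.gen: a read changed (trace.txt -3->9; bundle.gen -3->-9) — executes, giving 18.
  driver.gen: a read changed (link.gen 0->18; build.gen -3->-9) — executes, giving -9.
  assets.gen: a read changed (amber.gen 3->9; driver.gen -3->-9) — executes, giving 18.
  report.gen: a read changed (amber.gen 3->9) — executes, giving -9.
  north.gen: a read changed (assets.gen 6->18; report.gen -3->-9) — executes, giving -162.
  omega.gen: a read changed (north.gen -18->-162; bundle.gen -3->-9) — executes, giving -153.
  stats.gen: a read changed (omega.gen -15->-153) — executes, giving 153.
  kernel.gen: a read changed (stats.gen 15->153; stage.gen 3->9) — executes, giving 9.
  cache.gen: a read changed (stats.gen 15->153; kernel.gen 3->9) — executes, giving 162.
  parser.gen: a read changed (cache.gen 18->162; stats.gen 15->153) — executes, giving 9.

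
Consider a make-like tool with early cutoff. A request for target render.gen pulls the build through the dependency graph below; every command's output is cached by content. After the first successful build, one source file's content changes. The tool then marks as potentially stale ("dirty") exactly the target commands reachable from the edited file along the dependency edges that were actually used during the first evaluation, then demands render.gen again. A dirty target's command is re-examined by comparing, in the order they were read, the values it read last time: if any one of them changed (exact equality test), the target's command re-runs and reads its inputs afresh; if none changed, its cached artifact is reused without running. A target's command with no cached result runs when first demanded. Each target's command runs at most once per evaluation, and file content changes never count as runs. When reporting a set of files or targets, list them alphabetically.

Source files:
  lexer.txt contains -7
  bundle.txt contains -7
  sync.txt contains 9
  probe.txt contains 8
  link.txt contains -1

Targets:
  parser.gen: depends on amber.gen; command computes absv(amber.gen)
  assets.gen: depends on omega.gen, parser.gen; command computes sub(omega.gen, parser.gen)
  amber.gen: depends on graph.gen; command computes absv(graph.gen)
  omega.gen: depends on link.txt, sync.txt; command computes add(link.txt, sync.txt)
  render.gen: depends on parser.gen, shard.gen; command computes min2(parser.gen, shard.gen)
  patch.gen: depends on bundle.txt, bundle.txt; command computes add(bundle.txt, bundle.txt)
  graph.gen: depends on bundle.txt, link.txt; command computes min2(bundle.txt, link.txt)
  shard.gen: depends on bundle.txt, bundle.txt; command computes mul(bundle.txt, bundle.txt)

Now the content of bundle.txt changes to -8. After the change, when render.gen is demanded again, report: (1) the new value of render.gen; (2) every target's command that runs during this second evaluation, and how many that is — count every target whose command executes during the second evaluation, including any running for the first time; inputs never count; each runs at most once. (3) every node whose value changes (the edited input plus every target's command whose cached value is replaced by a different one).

Demanding render.gen again yields 8.
5 target commands run: amber.gen, graph.gen, parser.gen, render.gen, shard.gen.
The nodes whose values change: amber.gen, bundle.txt, graph.gen, parser.gen, render.gen, shard.gen.

First demand of the output computes:
  graph.gen = min2(-7, -1) = -7
  amber.gen = absv(-7) = 7
  parser.gen = absv(7) = 7
  shard.gen = mul(-7, -7) = 49
  render.gen = min2(7, 49) = 7

After the edit, cleaning proceeds:
  graph.gen: a read changed (bundle.txt -7->-8) — executes, giving -8.
  amber.gen: a read changed (graph.gen -7->-8) — executes, giving 8.
  parser.gen: a read changed (amber.gen 7->8) — executes, giving 8.
  shard.gen: a read changed (bundle.txt -7->-8; bundle.txt -7->-8) — executes, giving 64.
  render.gen: a read changed (parser.gen 7->8; shard.gen 49->64) — executes, giving 8.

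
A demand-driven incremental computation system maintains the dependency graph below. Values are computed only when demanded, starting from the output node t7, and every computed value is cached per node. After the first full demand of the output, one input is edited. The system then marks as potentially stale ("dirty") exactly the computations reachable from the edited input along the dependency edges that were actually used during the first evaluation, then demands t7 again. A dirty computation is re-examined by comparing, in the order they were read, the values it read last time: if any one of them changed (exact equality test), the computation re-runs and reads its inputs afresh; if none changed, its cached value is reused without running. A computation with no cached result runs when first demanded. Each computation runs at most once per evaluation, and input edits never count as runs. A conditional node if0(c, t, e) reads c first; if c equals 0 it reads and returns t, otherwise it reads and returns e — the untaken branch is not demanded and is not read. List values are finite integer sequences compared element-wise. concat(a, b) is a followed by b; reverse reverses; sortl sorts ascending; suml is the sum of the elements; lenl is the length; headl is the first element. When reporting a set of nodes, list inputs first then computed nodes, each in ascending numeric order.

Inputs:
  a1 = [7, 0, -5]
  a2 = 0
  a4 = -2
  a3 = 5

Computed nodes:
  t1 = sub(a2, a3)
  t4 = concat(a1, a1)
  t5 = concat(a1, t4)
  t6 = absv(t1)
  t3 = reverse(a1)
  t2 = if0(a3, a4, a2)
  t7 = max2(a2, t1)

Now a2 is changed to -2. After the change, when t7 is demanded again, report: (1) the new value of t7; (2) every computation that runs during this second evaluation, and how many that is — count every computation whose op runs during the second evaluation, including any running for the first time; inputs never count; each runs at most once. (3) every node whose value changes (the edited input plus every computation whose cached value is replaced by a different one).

New value of t7: -2.
Computations that run: t1, t7 — 2 in total.
Values that change: a2, t1, t7.

First evaluation (everything demanded from the output):
  t1 = sub(0, 5) = -5
  t7 = max2(0, -5) = 0

Propagation after the edit:
  t1: runs — a2 0->-2; result -7.
  t7: runs — a2 0->-2; t1 -5->-7; result -2.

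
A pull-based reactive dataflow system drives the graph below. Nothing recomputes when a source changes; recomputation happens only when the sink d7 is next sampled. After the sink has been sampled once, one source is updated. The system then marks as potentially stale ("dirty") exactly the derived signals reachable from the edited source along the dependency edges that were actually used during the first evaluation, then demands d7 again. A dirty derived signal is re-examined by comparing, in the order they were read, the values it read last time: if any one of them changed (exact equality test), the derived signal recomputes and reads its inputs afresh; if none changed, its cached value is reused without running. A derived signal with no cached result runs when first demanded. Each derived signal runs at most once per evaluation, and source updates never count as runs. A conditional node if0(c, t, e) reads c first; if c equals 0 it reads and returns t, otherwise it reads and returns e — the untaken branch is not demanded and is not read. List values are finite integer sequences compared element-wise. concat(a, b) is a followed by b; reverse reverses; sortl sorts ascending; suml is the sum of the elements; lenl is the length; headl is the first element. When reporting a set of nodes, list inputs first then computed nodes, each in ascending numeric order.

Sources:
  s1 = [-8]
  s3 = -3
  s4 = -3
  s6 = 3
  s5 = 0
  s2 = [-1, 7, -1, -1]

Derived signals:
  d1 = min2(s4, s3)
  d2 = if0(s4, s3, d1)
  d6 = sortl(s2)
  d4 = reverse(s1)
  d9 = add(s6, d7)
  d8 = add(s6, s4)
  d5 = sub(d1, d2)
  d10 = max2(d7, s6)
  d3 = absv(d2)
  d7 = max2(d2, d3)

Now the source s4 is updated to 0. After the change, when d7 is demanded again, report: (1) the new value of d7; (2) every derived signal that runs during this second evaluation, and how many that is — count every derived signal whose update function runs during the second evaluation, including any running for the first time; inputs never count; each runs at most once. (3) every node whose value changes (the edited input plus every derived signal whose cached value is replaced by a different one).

First evaluation (everything demanded from the output):
  d1 = min2(-3, -3) = -3
  d2 = if0(s4=-3 -> else branch d1) = -3
  d3 = absv(-3) = 3
  d7 = max2(-3, 3) = 3

Propagation after the edit:
  d1: marked dirty but never re-examined — demand shifted away from it.
  d2: runs — s4 -3->0; result -3 (same value as before).
  d3: checked — values it read are unchanged (d2 unchanged); reused cached 3 without running.
  d7: checked — values it read are unchanged (d2 unchanged, d3 unchanged); reused cached 3 without running.

Key observation: a condition flipped, so demand moved to the other branch — d1 is never re-examined.

New value of d7: 3.
Derived signals that run: d2 — 1 in total.
Values that change: s4.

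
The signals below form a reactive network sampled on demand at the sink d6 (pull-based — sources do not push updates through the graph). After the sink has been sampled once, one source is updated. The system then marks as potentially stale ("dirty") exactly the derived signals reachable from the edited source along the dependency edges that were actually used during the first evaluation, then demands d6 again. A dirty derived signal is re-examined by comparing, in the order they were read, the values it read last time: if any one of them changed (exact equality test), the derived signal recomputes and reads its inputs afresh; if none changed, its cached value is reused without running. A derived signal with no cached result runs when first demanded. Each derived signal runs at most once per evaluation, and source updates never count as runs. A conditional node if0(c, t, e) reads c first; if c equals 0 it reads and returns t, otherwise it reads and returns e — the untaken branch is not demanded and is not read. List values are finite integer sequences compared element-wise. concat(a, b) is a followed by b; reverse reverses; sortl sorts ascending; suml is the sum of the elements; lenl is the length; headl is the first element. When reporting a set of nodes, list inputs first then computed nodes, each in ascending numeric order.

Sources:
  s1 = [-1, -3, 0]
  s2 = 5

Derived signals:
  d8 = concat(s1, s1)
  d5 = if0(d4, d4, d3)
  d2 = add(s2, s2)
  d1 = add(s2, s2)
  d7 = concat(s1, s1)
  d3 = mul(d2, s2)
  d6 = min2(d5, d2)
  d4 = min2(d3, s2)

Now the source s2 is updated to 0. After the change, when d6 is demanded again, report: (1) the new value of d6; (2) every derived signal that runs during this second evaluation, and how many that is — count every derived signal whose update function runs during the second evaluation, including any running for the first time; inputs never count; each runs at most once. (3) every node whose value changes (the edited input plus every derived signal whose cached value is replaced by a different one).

Initial pass — values computed on the first demand:
  d2 = add(5, 5) = 10
  d3 = mul(10, 5) = 50
  d4 = min2(50, 5) = 5
  d5 = if0(d4=5 -> else branch d3) = 50
  d6 = min2(50, 10) = 10

Second demand — change propagation:
  d2: re-runs because s2 5->0; s2 5->0; new result 0.
  d3: re-runs because d2 10->0; s2 5->0; new result 0.
  d4: re-runs because d3 50->0; s2 5->0; new result 0.
  d5: re-runs because d4 5->0; d3 50->0; new result 0.
  d6: re-runs because d5 50->0; d2 10->0; new result 0.

d6 now evaluates to 0.
Run set: d2, d3, d4, d5, d6 (5 run).
Changed values: s2, d2, d3, d4, d5, d6.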